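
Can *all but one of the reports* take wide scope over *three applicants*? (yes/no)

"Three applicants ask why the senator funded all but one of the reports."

*all but one of the reports* sits inside the embedded question *why the senator funded all but one of the reports*.
An indirect question is a wh-island; the filled [Spec,CP] blocks QR across the CP edge.
So *all but one of the reports* cannot raise high enough to outscope *three applicants*; only the surface ordering *three applicants* > *all but one of the reports* is available.

No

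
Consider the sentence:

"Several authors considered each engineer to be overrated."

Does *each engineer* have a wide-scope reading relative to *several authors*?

Yes

The ECM infinitive is scope-transparent — *each engineer* is free to raise above *several authors*.
QR within a single clause is free, so the lower quantifier may take scope over the higher one.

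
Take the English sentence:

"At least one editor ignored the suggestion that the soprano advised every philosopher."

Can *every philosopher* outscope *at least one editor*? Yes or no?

The target quantifier *every philosopher* is part of the complex NP *the suggestion that the soprano advised every philosopher*.
A that-clause complement to a noun is an island; QR cannot cross the NP boundary.
*every philosopher* > *at least one editor* would require crossing that boundary, which is illicit.
(Only the surface reading survives: one fixed editor with respect to all the relevant philosophers.)

No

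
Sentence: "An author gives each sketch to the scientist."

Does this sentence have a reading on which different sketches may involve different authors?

That reading corresponds to *each sketch* > *an author*.
*each sketch* and *an author* are in the same minimal clause.
No island intervenes, so both surface and inverse scope are derivable.
Both orderings are possible: *an author* > *each sketch* and *each sketch* > *an author*.

Yes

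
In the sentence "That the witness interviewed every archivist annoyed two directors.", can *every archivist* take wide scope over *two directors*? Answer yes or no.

Structurally, *every archivist* is inside the sentential subject *that the witness interviewed every archivist*.
Clausal subjects are scope islands; QR from inside the subject into the matrix is barred.
There is no licit LF on which *every archivist* c-commands *two directors*.

No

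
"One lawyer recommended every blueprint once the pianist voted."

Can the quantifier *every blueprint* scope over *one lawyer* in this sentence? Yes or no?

Yes

The adjunct island is irrelevant here — *every blueprint* and *one lawyer* are both in the matrix clause.
No island intervenes, so both surface and inverse scope are derivable.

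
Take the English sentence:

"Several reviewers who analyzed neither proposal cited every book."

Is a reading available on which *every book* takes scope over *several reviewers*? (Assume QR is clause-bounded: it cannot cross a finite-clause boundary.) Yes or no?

Yes

The relative clause *who analyzed neither proposal* modifies *several reviewers*, but *every book* is not inside that relative clause — it is an argument of the matrix verb.
QR within a single clause is free, so the lower quantifier may take scope over the higher one.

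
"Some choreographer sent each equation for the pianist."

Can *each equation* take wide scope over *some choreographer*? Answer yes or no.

*each equation* is the matrix object and *some choreographer* the matrix subject; the two are clausemates.
Ordinary QR to a clause-peripheral position gives the wide-scope LF for the lower DP.
Both orderings are possible: *some choreographer* > *each equation* and *each equation* > *some choreographer*.

Yes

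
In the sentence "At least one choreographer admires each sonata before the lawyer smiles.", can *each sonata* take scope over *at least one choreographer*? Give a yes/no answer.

*each sonata* is a matrix argument; the adjunct is an island but the target quantifier is outside it.
With no island boundary between them, the object can take inverse scope over the subject via ordinary QR within the clause.

Yes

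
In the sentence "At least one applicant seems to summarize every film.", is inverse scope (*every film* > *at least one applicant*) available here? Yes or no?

Yes

The matrix predicate is a raising verb, whose infinitival complement is not a scope island — *every film* can QR into the matrix clause.
Since no island is crossed, the inverse ordering is licensed alongside surface scope.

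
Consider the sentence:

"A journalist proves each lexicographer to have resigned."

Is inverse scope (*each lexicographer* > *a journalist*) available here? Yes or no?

*each lexicographer* is an ECM subject; ECM complements are not islands, and the embedded quantifier may take matrix scope.
Ordinary QR to a clause-peripheral position gives the wide-scope LF for the lower DP.
Both orderings are possible: *a journalist* > *each lexicographer* and *each lexicographer* > *a journalist*.

Yes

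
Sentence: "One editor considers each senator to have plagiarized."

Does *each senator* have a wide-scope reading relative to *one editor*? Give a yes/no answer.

Yes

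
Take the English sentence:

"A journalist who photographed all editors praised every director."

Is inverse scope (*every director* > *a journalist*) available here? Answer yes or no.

*every director* is a matrix argument; only *a journalist* is modified by the relative clause *who photographed all editors*, so the RC island is irrelevant to the target quantifier.
Nothing blocks QR of the lower DP to a position above the higher one, so inverse scope is available.

Yes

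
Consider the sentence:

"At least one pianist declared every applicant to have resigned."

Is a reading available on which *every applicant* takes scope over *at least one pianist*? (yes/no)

Yes

ECM infinitives lack a CP barrier, so *every applicant* can QR over the matrix subject *at least one pianist*.
Ordinary QR to a clause-peripheral position gives the wide-scope LF for the lower DP.
So *every applicant* > *at least one pianist* is among the available readings.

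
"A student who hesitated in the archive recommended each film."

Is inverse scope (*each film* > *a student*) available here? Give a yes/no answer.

The RC *who hesitated in the archive* is an island, but *each film* is not inside it — it is the matrix object, a clausemate of *a student*.
Ordinary QR to a clause-peripheral position gives the wide-scope LF for the lower DP.
So *each film* > *a student* is among the available readings.

Yes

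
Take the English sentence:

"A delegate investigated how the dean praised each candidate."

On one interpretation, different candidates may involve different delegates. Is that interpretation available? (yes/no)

No

That reading corresponds to *each candidate* > *a delegate*.
*each candidate* is embedded in the embedded question *how the dean praised each candidate*.
QR across an interrogative CP boundary is ruled out as a wh-island violation.
So *each candidate* cannot raise high enough to outscope *a delegate*; only the surface ordering *a delegate* > *each candidate* is available.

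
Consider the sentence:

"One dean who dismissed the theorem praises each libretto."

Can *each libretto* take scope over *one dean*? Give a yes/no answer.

The relative clause *who dismissed the theorem* modifies *one dean*, but *each libretto* is not inside that relative clause — it is an argument of the matrix verb.
Since no island is crossed, the inverse ordering is licensed alongside surface scope.
So *each libretto* > *one dean* is among the available readings.

Yes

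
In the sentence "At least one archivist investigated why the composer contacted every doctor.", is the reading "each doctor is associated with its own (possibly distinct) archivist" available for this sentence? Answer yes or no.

No

The described interpretation is the *every doctor* > *at least one archivist* scoping.
The DP *every doctor* is contained in the embedded question *why the composer contacted every doctor*.
Embedded questions are wh-islands: a quantifier inside an indirect question cannot QR into the matrix clause.
So *every doctor* cannot raise high enough to outscope *at least one archivist*; only the surface ordering *at least one archivist* > *every doctor* is available.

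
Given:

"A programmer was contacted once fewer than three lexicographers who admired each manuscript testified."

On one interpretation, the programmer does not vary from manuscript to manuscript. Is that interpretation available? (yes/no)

Yes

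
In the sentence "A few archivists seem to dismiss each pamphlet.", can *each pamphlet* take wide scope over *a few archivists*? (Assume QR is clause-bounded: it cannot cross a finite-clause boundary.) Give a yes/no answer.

The matrix predicate is a raising verb, whose infinitival complement is not a scope island — *each pamphlet* can QR into the matrix clause.
Since no island is crossed, the inverse ordering is licensed alongside surface scope.

Yes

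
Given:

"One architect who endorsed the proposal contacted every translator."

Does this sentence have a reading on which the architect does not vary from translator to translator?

The paraphrase describes the scope ordering *one architect* > *every translator*.
Nothing needs to raise for *one architect* > *every translator*, so no island constraint is at stake.

Yes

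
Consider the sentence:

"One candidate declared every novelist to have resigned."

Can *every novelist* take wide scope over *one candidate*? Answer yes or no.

The ECM infinitive is scope-transparent — *every novelist* is free to raise above *one candidate*.
Nothing blocks QR of the lower DP to a position above the higher one, so inverse scope is available.
Both orderings are possible: *one candidate* > *every novelist* and *every novelist* > *one candidate*.

Yes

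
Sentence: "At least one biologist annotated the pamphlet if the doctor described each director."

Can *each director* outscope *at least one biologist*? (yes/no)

Structurally, *each director* is inside the adjunct clause *if the doctor described each director*.
Scope out of an adjunct clause is unavailable: QR respects the adjunct-island constraint.
Hence only narrow scope for *each director* (under *at least one biologist*) survives.
(Only the surface reading survives: one fixed biologist with respect to all the relevant directors.)

No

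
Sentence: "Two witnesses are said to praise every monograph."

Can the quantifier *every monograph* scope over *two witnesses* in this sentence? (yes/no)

Yes

Infinitival complements of raising predicates do not block QR; *every monograph* and *two witnesses* are effectively clausemates.
Clause-internal QR can adjoin the lower DP above the subject, yielding the inverse reading.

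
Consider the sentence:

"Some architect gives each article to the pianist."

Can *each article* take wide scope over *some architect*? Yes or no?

*some architect* and *each article* are co-arguments of the matrix verb, with nothing but a clause-internal boundary between them.
Nothing blocks QR of the lower DP to a position above the higher one, so inverse scope is available.

Yes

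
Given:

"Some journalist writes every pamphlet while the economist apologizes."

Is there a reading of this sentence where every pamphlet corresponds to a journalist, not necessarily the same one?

The described interpretation is the *every pamphlet* > *some journalist* scoping.
The adjunct island is irrelevant here — *every pamphlet* and *some journalist* are both in the matrix clause.
With no island boundary between them, the object can take inverse scope over the subject via ordinary QR within the clause.
The sentence is scopally ambiguous between *some journalist* > *every pamphlet* and *every pamphlet* > *some journalist*.

Yes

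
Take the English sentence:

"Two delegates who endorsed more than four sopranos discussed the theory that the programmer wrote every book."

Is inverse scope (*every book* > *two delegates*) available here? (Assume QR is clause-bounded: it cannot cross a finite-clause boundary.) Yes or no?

No

The target quantifier *every book* is part of the complex NP *the theory that the programmer wrote every book*.
A that-clause complement to a noun is an island; QR cannot cross the NP boundary.
So *every book* cannot raise high enough to outscope *two delegates*; only the surface ordering *two delegates* > *every book* is available.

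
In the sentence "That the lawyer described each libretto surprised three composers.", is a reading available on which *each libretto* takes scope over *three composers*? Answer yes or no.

No

*each libretto* sits inside the sentential subject *that the lawyer described each libretto*.
The subject-island constraint blocks QR out of a clausal subject.
The ordering *each libretto* > *three composers* is therefore underivable.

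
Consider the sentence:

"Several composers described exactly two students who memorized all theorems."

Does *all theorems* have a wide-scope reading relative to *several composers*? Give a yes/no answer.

No

The DP *all theorems* is contained in the relative clause *who memorized all theorems* modifying *exactly two students*.
Relative clauses block scope extraction: QR cannot target a position outside the modified NP.
There is no licit LF on which *all theorems* c-commands *several composers*.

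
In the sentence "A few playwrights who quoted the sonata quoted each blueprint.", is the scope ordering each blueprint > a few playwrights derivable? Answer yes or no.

Yes

The relative clause *who quoted the sonata* modifies *a few playwrights*, but *each blueprint* is not inside that relative clause — it is an argument of the matrix verb.
QR within a single clause is free, so the lower quantifier may take scope over the higher one.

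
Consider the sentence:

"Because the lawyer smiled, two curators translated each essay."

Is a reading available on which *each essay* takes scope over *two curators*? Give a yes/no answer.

Neither queried DP is inside the adjunct, so the adjunct-island constraint does not apply.
Nothing blocks QR of the lower DP to a position above the higher one, so inverse scope is available.

Yes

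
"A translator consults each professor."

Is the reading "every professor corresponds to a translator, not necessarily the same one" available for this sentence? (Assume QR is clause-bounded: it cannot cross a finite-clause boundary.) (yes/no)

Yes

This is the *each professor* > *a translator* reading.
*each professor* and *a translator* are in the same minimal clause.
Nothing blocks QR of the lower DP to a position above the higher one, so inverse scope is available.
Both orderings are possible: *a translator* > *each professor* and *each professor* > *a translator*.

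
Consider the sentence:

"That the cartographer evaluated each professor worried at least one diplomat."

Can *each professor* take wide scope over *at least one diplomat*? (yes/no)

Structurally, *each professor* is inside the sentential subject *that the cartographer evaluated each professor*.
Subjects — clausal subjects included — are islands for extraction, and QR is no exception.
*each professor* is confined to the island and cannot take scope over *at least one diplomat*.

No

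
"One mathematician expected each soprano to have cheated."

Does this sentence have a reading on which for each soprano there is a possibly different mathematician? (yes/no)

Yes

The paraphrase describes the scope ordering *each soprano* > *one mathematician*.
*each soprano* is an ECM subject; ECM complements are not islands, and the embedded quantifier may take matrix scope.
QR within a single clause is free, so the lower quantifier may take scope over the higher one.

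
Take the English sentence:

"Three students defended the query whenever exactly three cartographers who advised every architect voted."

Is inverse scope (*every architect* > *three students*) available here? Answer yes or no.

*every architect* sits inside the relative clause *who advised every architect*, which is itself inside the adjunct *whenever exactly three cartographers who advised every architect voted*.
Two island boundaries intervene — the relative clause and the adjunct. Either alone would block QR.
*every architect* is confined to the island and cannot take scope over *three students*.

No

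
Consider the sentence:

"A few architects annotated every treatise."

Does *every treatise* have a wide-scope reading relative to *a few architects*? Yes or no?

*every treatise* is the matrix object and *a few architects* the matrix subject; the two are clausemates.
With no island boundary between them, the object can take inverse scope over the subject via ordinary QR within the clause.

Yes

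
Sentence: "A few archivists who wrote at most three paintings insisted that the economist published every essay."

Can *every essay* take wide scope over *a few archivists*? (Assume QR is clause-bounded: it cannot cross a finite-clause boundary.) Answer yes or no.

No

The target quantifier *every essay* is part of the finite complement clause *that the economist published every essay*.
Finite CP is the ceiling for QR here, by assumption.
So the wide-scope reading for *every essay* is blocked.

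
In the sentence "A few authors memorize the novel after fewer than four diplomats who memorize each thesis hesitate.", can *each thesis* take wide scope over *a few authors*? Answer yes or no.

No

*each thesis* is embedded in the relative clause *who memorize each thesis*, which is itself inside the adjunct *after fewer than four diplomats who memorize each thesis hesitate*.
Nested islands: the RC island is itself inside an adjunct island, so wide scope is doubly excluded.
The inverse ordering *each thesis* > *a few authors* is therefore underivable.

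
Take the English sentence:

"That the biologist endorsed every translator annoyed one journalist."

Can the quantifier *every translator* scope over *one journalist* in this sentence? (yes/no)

No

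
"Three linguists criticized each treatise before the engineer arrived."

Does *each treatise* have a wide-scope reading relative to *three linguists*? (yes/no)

The adjunct clause does not contain *each treatise*, which is the matrix object.
No island intervenes, so both surface and inverse scope are derivable.

Yes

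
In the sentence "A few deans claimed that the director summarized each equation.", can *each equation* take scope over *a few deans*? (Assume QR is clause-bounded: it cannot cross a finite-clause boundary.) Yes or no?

*each equation* occurs within the finite complement clause *that the director summarized each equation*.
With QR restricted to its own tensed clause, the embedded quantifier cannot reach a matrix scope position.
There is no licit LF on which *each equation* c-commands *a few deans*.

No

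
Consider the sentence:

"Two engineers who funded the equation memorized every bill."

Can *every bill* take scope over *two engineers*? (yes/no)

*every bill* is a matrix argument; only *two engineers* is modified by the relative clause *who funded the equation*, so the RC island is irrelevant to the target quantifier.
Nothing blocks QR of the lower DP to a position above the higher one, so inverse scope is available.
So *every bill* > *two engineers* is among the available readings.

Yes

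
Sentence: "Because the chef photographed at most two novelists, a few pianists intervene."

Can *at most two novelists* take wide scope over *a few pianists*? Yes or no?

The DP *at most two novelists* is contained in the adjunct clause *because the chef photographed at most two novelists*.
The adjunct-island constraint bars QR out of an adverbial clause.
So *at most two novelists* cannot raise to a position above *a few pianists*.

No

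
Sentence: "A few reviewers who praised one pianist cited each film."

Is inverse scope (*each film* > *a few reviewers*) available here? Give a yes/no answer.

Yes

The RC *who praised one pianist* is an island, but *each film* is not inside it — it is the matrix object, a clausemate of *a few reviewers*.
QR within a single clause is free, so the lower quantifier may take scope over the higher one.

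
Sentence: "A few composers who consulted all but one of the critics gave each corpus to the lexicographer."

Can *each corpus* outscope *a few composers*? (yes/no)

Yes

Although the sentence contains a relative clause (*who consulted all but one of the critics*), *each corpus* is outside it, in the matrix VP.
With no island boundary between them, the object can take inverse scope over the subject via ordinary QR within the clause.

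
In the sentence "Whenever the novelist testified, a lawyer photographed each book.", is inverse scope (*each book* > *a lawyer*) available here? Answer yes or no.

Neither queried DP is inside the adjunct, so the adjunct-island constraint does not apply.
Nothing blocks QR of the lower DP to a position above the higher one, so inverse scope is available.
The sentence is scopally ambiguous between *a lawyer* > *each book* and *each book* > *a lawyer*.

Yes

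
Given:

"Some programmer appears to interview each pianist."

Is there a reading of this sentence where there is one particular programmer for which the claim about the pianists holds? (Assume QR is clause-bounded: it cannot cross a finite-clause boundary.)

Yes

That reading corresponds to *some programmer* > *each pianist*.
That is the surface-scope ordering, which is always one of the available readings — island constraints only ever restrict inverse scope.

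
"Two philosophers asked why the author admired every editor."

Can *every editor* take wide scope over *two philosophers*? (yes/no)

No

*every editor* is embedded in the embedded question *why the author admired every editor*.
Embedded questions are wh-islands: a quantifier inside an indirect question cannot QR into the matrix clause.
There is no licit LF on which *every editor* c-commands *two philosophers*.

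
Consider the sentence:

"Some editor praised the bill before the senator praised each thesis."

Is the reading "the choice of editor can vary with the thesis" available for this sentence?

No

The described interpretation is the *each thesis* > *some editor* scoping.
The DP *each thesis* is contained in the adjunct clause *before the senator praised each thesis*.
Scope out of an adjunct clause is unavailable: QR respects the adjunct-island constraint.
There is no licit LF on which *each thesis* c-commands *some editor*.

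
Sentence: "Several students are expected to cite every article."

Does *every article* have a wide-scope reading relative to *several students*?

Infinitival complements of raising predicates do not block QR; *every article* and *several students* are effectively clausemates.
Nothing blocks QR of the lower DP to a position above the higher one, so inverse scope is available.

Yes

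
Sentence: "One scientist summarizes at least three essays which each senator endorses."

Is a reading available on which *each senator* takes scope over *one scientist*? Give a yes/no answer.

No

The DP *each senator* is contained in the relative clause *which each senator endorses* modifying *at least three essays*.
Relative clauses are scope islands: a quantifier cannot QR out of a relative clause to take scope in the matrix clause.
So *each senator* cannot raise to a position above *one scientist*.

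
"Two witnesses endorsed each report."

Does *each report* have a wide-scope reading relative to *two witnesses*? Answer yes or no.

*each report* and *two witnesses* are in the same minimal clause.
QR within a single clause is free, so the lower quantifier may take scope over the higher one.
Both orderings are possible: *two witnesses* > *each report* and *each report* > *two witnesses*.

Yes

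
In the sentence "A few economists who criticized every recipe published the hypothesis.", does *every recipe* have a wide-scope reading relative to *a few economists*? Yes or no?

No

The DP *every recipe* is contained in the relative clause *who criticized every recipe*.
Relative clauses block scope extraction: QR cannot target a position outside the modified NP.
So the wide-scope reading for *every recipe* is blocked.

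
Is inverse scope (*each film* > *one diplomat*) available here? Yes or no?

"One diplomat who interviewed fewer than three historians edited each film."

Although the sentence contains a relative clause (*who interviewed fewer than three historians*), *each film* is outside it, in the matrix VP.
With no island boundary between them, the object can take inverse scope over the subject via ordinary QR within the clause.

Yes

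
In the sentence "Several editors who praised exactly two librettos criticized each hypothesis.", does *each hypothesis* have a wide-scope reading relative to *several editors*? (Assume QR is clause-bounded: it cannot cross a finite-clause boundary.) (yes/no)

Yes

*each hypothesis* is a matrix argument; only *several editors* is modified by the relative clause *who praised exactly two librettos*, so the RC island is irrelevant to the target quantifier.
No island intervenes, so both surface and inverse scope are derivable.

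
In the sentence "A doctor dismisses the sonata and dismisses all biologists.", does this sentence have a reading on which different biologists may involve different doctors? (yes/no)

No

The described interpretation is the *all biologists* > *a doctor* scoping.
Structurally, *all biologists* is inside one conjunct of the coordinate structure (*dismisses all biologists*).
The Coordinate Structure Constraint blocks movement (including QR) out of a single conjunct.
So the wide-scope reading for *all biologists* is blocked.
(Only the surface reading survives: one fixed doctor with respect to all the relevant biologists.)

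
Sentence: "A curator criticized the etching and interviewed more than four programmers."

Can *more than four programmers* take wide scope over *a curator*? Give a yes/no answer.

*more than four programmers* is embedded in one conjunct of the coordinate structure (*interviewed more than four programmers*).
Asymmetric QR out of one conjunct violates the Coordinate Structure Constraint.
So *more than four programmers* cannot raise to a position above *a curator*.
(Only the surface reading survives: one fixed curator with respect to all the relevant programmers.)

No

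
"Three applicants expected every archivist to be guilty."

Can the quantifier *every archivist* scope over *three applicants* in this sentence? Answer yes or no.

Yes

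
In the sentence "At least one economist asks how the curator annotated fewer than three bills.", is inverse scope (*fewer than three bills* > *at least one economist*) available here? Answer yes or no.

No

The target quantifier *fewer than three bills* is part of the embedded question *how the curator annotated fewer than three bills*.
Embedded questions are wh-islands: a quantifier inside an indirect question cannot QR into the matrix clause.
Hence only narrow scope for *fewer than three bills* (under *at least one economist*) survives.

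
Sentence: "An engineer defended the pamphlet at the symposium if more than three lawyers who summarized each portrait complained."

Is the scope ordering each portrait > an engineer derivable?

No

The DP *each portrait* is contained in the relative clause *who summarized each portrait*, which is itself inside the adjunct *if more than three lawyers who summarized each portrait complained*.
Two island boundaries intervene — the relative clause and the adjunct. Either alone would block QR.
There is no licit LF on which *each portrait* c-commands *an engineer*.
(Only the surface reading survives: one fixed engineer with respect to all the relevant portraits.)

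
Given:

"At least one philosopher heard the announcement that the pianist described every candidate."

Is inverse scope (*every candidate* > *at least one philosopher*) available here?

No

*every candidate* is embedded in the complex NP *the announcement that the pianist described every candidate*.
Noun-complement clauses are scope islands (the Complex NP Constraint): a quantifier inside one cannot scope into the matrix.
*every candidate* > *at least one philosopher* would require crossing that boundary, which is illicit.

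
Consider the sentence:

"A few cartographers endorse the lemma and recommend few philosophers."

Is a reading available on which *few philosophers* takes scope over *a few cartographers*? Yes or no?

No

The target quantifier *few philosophers* is part of one conjunct of the coordinate structure (*recommend few philosophers*).
Asymmetric QR out of one conjunct violates the Coordinate Structure Constraint.
So the wide-scope reading for *few philosophers* is blocked.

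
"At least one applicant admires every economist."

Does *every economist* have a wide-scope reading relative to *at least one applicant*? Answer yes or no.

Yes

Both DPs are arguments of the same predicate; there is no clause or island boundary between them.
Nothing blocks QR of the lower DP to a position above the higher one, so inverse scope is available.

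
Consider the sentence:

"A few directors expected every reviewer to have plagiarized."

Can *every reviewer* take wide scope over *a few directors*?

Yes

ECM infinitives lack a CP barrier, so *every reviewer* can QR over the matrix subject *a few directors*.
QR within a single clause is free, so the lower quantifier may take scope over the higher one.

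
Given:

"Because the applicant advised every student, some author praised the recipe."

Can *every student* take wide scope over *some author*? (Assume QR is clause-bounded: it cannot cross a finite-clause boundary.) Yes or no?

*every student* occurs within the adjunct clause *because the applicant advised every student*.
The adjunct-island constraint bars QR out of an adverbial clause.
So the wide-scope reading for *every student* is blocked.

No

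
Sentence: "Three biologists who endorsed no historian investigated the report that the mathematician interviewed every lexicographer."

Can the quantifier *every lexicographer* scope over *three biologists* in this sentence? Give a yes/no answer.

No

Structurally, *every lexicographer* is inside the complex NP *the report that the mathematician interviewed every lexicographer*.
The complex NP is opaque for QR — the quantifier is frozen inside the noun's complement.
So *every lexicographer* cannot raise high enough to outscope *three biologists*; only the surface ordering *three biologists* > *every lexicographer* is available.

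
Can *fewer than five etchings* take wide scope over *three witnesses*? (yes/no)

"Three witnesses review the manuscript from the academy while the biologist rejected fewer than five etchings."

*fewer than five etchings* sits inside the adjunct clause *while the biologist rejected fewer than five etchings*.
Adjunct clauses are scope islands: a quantifier inside an adjunct cannot raise into the matrix clause.
So *fewer than five etchings* cannot raise to a position above *three witnesses*.

No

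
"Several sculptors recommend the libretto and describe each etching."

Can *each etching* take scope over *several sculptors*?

No

Structurally, *each etching* is inside one conjunct of the coordinate structure (*describe each etching*).
QR out of a conjunct would have to apply non-ATB, which the CSC forbids.
Hence only narrow scope for *each etching* (under *several sculptors*) survives.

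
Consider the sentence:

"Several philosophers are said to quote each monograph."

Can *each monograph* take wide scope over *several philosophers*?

*each monograph* is inside a raising infinitive, which is transparent to QR (no CP barrier), so it behaves as a matrix argument.
Ordinary QR to a clause-peripheral position gives the wide-scope LF for the lower DP.

Yes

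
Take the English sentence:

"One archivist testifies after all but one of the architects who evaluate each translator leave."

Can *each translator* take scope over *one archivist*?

No

*each translator* sits inside the relative clause *who evaluate each translator*, which is itself inside the adjunct *after all but one of the architects who evaluate each translator leave*.
Nested islands: the RC island is itself inside an adjunct island, so wide scope is doubly excluded.
There is no licit LF on which *each translator* c-commands *one archivist*.
(Only the surface reading survives: one fixed archivist with respect to all the relevant translators.)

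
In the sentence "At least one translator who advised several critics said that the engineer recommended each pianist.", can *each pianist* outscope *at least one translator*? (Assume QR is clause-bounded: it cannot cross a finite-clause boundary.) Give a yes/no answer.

Structurally, *each pianist* is inside the finite complement clause *that the engineer recommended each pianist*.
Finite CP is the ceiling for QR here, by assumption.
Hence only narrow scope for *each pianist* (under *at least one translator*) survives.

No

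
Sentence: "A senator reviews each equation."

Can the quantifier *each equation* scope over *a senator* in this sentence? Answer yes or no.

Yes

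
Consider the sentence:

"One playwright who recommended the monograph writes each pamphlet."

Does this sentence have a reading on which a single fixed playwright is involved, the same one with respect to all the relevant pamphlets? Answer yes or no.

Yes

The described interpretation is the *one playwright* > *each pamphlet* scoping.
Nothing needs to raise for *one playwright* > *each pamphlet*, so no island constraint is at stake.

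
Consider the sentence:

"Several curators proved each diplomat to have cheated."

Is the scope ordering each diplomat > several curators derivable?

*each diplomat* is an ECM subject; ECM complements are not islands, and the embedded quantifier may take matrix scope.
Clause-internal QR can adjoin the lower DP above the subject, yielding the inverse reading.

Yes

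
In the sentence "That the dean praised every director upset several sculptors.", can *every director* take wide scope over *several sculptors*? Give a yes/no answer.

No

*every director* occurs within the sentential subject *that the dean praised every director*.
The Sentential Subject Constraint rules out raising the quantifier out of the that-clause subject.
The ordering *every director* > *several sculptors* is therefore underivable.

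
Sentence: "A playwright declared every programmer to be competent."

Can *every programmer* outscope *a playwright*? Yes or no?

*every programmer* is an ECM subject; ECM complements are not islands, and the embedded quantifier may take matrix scope.
No island intervenes, so both surface and inverse scope are derivable.
The sentence is scopally ambiguous between *a playwright* > *every programmer* and *every programmer* > *a playwright*.

Yes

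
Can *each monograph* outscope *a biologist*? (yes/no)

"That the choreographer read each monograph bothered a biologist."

No

*each monograph* occurs within the sentential subject *that the choreographer read each monograph*.
Sentential subjects are islands: a quantifier inside the subject clause cannot raise over the matrix predicate.
*each monograph* is confined to the island and cannot take scope over *a biologist*.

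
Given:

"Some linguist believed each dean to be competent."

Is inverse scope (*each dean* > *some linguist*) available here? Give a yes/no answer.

*each dean* is an ECM subject; ECM complements are not islands, and the embedded quantifier may take matrix scope.
No island intervenes, so both surface and inverse scope are derivable.
The sentence is scopally ambiguous between *some linguist* > *each dean* and *each dean* > *some linguist*.

Yes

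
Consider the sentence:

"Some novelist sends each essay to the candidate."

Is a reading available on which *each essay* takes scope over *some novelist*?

Yes

*each essay* and *some novelist* are in the same minimal clause.
No island intervenes, so both surface and inverse scope are derivable.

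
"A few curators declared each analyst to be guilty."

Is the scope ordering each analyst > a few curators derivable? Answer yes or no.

*each analyst* is the subject of an ECM infinitive — the infinitival complement of an ECM verb is not a scope island, so *each analyst* can raise into the matrix clause.
Ordinary QR to a clause-peripheral position gives the wide-scope LF for the lower DP.
Both orderings are possible: *a few curators* > *each analyst* and *each analyst* > *a few curators*.

Yes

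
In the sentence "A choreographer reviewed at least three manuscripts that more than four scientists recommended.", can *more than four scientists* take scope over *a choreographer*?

No

The DP *more than four scientists* is contained in the relative clause *that more than four scientists recommended* modifying *at least three manuscripts*.
QR out of a relative clause is ruled out by the relative-clause island constraint.
*more than four scientists* is confined to the island and cannot take scope over *a choreographer*.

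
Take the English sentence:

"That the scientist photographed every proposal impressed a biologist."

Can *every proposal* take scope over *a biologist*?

*every proposal* is embedded in the sentential subject *that the scientist photographed every proposal*.
The Sentential Subject Constraint rules out raising the quantifier out of the that-clause subject.
There is no licit LF on which *every proposal* c-commands *a biologist*.

No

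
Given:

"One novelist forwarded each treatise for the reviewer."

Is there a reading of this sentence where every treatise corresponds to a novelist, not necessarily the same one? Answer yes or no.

Yes

That reading corresponds to *each treatise* > *one novelist*.
*each treatise* and *one novelist* are in the same minimal clause.
Nothing blocks QR of the lower DP to a position above the higher one, so inverse scope is available.
Both orderings are possible: *one novelist* > *each treatise* and *each treatise* > *one novelist*.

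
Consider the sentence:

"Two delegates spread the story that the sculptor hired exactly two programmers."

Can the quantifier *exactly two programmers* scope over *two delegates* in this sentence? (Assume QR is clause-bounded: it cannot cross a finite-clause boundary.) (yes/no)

No

Structurally, *exactly two programmers* is inside the complex NP *the story that the sculptor hired exactly two programmers*.
Since the clause is the complement of a nominal head, the CNPC blocks scope extraction.
There is no licit LF on which *exactly two programmers* c-commands *two delegates*.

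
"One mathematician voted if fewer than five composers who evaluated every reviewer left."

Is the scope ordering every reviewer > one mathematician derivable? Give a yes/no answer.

No

The target quantifier *every reviewer* is part of the relative clause *who evaluated every reviewer*, which is itself inside the adjunct *if fewer than five composers who evaluated every reviewer left*.
Two island boundaries intervene — the relative clause and the adjunct. Either alone would block QR.
There is no licit LF on which *every reviewer* c-commands *one mathematician*.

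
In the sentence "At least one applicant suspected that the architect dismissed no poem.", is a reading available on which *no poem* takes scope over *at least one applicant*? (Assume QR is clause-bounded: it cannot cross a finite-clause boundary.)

No

The target quantifier *no poem* is part of the finite complement clause *that the architect dismissed no poem*.
QR is clause-bounded, so the finite complement is a scope island for the embedded quantifier.
So *no poem* cannot raise to a position above *at least one applicant*.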